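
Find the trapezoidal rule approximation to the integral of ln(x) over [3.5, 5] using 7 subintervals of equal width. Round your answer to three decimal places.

Δx = (5 − 3.5)/7 = 3/14.
f(3.5) ≈ 1.253, f(26/7) ≈ 1.312, f(55/14) ≈ 1.368, f(29/7) ≈ 1.421, f(61/14) ≈ 1.472, f(32/7) ≈ 1.520, f(67/14) ≈ 1.566, f(5) ≈ 1.609.
T_7 = (Δx/2)·[f(x_0) + 2f(x_1) + ... + 2f(x_{6}) + f(x_7)].
Sum ≈ 2.162.

2.162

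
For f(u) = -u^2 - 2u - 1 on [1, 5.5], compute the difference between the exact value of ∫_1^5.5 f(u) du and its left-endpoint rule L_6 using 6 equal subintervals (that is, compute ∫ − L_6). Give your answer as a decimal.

-13.921875

Exact integral: ∫_1^5.5 f(u) du = -88.875.
L_6 = -74.953125.
Error = -88.875 − (-74.953125) = -13.921875.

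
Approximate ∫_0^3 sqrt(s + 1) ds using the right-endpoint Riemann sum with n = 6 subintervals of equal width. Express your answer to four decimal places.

4.9115

Δs = (3 − 0)/6 = 0.5.
Right endpoints: 0.5, 1, 1.5, 2, 2.5, 3.
f(0.5) ≈ 1.2247, f(1) ≈ 1.4142, f(1.5) ≈ 1.5811, f(2) ≈ 1.7321, f(2.5) ≈ 1.8708, f(3) ≈ 2.0000.
Sum = Δs · [f(0.5) + f(1) + f(1.5) + ...].
Sum ≈ 4.9115.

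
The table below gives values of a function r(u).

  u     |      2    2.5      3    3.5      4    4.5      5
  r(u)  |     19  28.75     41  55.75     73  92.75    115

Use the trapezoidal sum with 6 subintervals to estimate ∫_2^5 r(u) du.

Δu = 0.5.
T_6 = (0.5/2)·[19 + 2·28.75 + 2·41 + 2·55.75 + 2·73 + 2·92.75 + 115] = 179.125.

179.125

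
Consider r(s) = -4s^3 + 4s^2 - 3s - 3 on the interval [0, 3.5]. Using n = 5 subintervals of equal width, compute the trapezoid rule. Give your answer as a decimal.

-126.63

Δs = (3.5 − 0)/5 = 0.7.
r(0) = -3, r(0.7) = -4.512, r(1.4) = -10.336, r(2.1) = -28.704, r(2.8) = -67.848, r(3.5) = -136.
T_5 = (Δs/2)·[r(s_0) + 2r(s_1) + ... + 2r(s_{4}) + r(s_5)].
Sum = -126.63.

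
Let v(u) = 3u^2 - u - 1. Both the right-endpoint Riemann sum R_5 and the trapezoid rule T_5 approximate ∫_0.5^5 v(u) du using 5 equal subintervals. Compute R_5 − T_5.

R_5 = 141.21.
T_5 = 109.8225.
R_5 − T_5 = 31.3875.

31.3875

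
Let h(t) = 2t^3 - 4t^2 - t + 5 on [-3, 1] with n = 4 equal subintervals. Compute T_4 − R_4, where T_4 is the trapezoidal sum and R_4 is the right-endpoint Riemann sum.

-42

T_4 = -60.
R_4 = -18.
T_4 − R_4 = -42.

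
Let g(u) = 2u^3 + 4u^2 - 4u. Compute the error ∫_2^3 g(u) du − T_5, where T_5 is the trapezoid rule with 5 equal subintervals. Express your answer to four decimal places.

-0.1267

Exact integral: ∫_2^3 g(u) du ≈ 47.833333.
T_5 = 47.96.
Error ≈ 47.833333 − 47.96 ≈ -0.1267.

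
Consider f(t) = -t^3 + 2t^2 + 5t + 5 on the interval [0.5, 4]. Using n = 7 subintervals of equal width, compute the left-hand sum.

Δt = (4 − 0.5)/7 = 0.5.
Left endpoints: 0.5, 1, 1.5, 2, 2.5, 3, 3.5.
f(0.5) = 7.875, f(1) = 11, f(1.5) = 13.625, f(2) = 15, f(2.5) = 14.375, f(3) = 11, f(3.5) = 4.125.
Sum = Δt · [f(0.5) + f(1) + f(1.5) + ...].
Sum = 38.5.

38.5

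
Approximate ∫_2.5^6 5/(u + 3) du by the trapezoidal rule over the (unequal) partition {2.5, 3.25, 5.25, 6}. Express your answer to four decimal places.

2.4826

Subinterval widths: 0.75, 2, 0.75.
f(2.5) = 10/11, f(3.25) = 0.8, f(5.25) = 20/33, f(6) = 5/9.
On each subinterval the trapezoid contributes (Δu_i/2)·[f(u_{i-1}) + f(u_i)].
Sum ≈ 2.4826.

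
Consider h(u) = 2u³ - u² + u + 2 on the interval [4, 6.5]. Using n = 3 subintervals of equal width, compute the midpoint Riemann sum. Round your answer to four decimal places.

708.0353

Δu = (6.5 − 4)/3 = 5/6.
Midpoints: 53/12, 5.25, 73/12.
h(53/12) = 137567/864, h(5.25) = 269.09375, h(73/12) = 364027/864.
Sum = Δu · [h(53/12) + h(5.25) + h(73/12)].
Sum ≈ 708.0353.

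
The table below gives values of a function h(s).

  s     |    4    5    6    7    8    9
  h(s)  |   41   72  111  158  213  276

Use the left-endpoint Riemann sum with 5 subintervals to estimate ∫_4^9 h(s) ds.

Δs = 1.
Sum = 1·[41 + 72 + 111 + 158 + 213] = 595.

595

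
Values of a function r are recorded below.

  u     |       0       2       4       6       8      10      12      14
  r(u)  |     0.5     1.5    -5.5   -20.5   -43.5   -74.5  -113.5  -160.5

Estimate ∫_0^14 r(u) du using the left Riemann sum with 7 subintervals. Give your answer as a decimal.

Δu = 2.
Sum = 2·[0.5 + 1.5 + (-5.5) + (-20.5) + (-43.5) + (-74.5) + (-113.5)] = -511.

-511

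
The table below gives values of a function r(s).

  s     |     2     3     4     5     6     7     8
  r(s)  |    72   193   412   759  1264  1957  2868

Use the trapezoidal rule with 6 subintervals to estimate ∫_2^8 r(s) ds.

6055

Δs = 1.
T_6 = (1/2)·[72 + 2·193 + 2·412 + 2·759 + 2·1264 + 2·1957 + 2868] = 6055.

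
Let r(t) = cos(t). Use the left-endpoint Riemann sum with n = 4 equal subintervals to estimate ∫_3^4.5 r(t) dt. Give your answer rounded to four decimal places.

Δt = (4.5 − 3)/4 = 0.375.
Left endpoints: 3, 3.375, 3.75, 4.125.
r(3) ≈ -0.9900, r(3.375) ≈ -0.9729, r(3.75) ≈ -0.8206, r(4.125) ≈ -0.5542.
Sum = Δt · [r(3) + r(3.375) + r(3.75) + r(4.125)].
Sum ≈ -1.2516.

-1.2516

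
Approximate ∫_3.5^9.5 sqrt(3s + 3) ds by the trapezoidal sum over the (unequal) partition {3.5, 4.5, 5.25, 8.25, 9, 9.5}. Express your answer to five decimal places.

28.21394

Subinterval widths: 1, 0.75, 3, 0.75, 0.5.
f(3.5) ≈ 3.67423, f(4.5) ≈ 4.06202, f(5.25) ≈ 4.33013, f(8.25) ≈ 5.26783, f(9) ≈ 5.47723, f(9.5) ≈ 5.61249.
On each subinterval the trapezoid contributes (Δs_i/2)·[f(s_{i-1}) + f(s_i)].
Sum ≈ 28.21394.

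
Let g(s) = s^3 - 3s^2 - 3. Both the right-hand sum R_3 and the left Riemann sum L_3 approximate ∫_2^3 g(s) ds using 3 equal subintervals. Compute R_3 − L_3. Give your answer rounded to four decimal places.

R_3 = -5.
L_3 ≈ -6.333333.
R_3 − L_3 ≈ 1.3333.

1.3333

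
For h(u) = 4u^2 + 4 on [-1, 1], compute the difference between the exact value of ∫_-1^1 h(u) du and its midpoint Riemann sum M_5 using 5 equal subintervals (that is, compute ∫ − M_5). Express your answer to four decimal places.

0.1067

Exact integral: ∫_-1^1 h(u) du ≈ 10.666667.
M_5 = 10.56.
Error ≈ 10.666667 − 10.56 ≈ 0.1067.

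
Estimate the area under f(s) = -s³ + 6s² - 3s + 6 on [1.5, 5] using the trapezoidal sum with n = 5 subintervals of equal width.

Δs = (5 − 1.5)/5 = 0.7.
f(1.5) = 11.625, f(2.2) = 17.792, f(2.9) = 23.371, f(3.6) = 26.304, f(4.3) = 24.533, f(5) = 16.
T_5 = (Δs/2)·[f(s_0) + 2f(s_1) + ... + 2f(s_{4}) + f(s_5)].
Sum = 74.06875.

74.06875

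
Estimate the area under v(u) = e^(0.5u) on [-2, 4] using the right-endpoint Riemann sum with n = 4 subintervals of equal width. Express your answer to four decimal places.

Δu = (4 − (-2))/4 = 1.5.
Right endpoints: -0.5, 1, 2.5, 4.
v(-0.5) ≈ 0.7788, v(1) ≈ 1.6487, v(2.5) ≈ 3.4903, v(4) ≈ 7.3891.
Sum = Δu · [v(-0.5) + v(1) + v(2.5) + v(4)].
Sum ≈ 19.9604.

19.9604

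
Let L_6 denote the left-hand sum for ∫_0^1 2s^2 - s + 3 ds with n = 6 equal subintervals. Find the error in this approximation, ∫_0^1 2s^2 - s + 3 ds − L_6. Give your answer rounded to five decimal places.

Exact integral: ∫_0^1 f(s) ds ≈ 3.1666667.
L_6 ≈ 3.0925926.
Error ≈ 3.1666667 − 3.0925926 ≈ 0.07407.

0.07407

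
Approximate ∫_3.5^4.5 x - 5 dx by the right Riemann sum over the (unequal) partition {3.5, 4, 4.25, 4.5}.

-0.8125

Subinterval widths: 0.5, 0.25, 0.25.
Right endpoints: 4, 4.25, 4.5.
f(4) = -1, f(4.25) = -0.75, f(4.5) = -0.5.
Sum = Σ Δx_i · f(x_i).
Sum = -0.8125.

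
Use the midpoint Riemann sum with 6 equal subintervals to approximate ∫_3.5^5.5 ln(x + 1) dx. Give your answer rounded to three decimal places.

3.399

Δx = (5.5 − 3.5)/6 = 1/3.
Midpoints: 11/3, 4, 13/3, 14/3, 5, 16/3.
f(11/3) ≈ 1.540, f(4) ≈ 1.609, f(13/3) ≈ 1.674, f(14/3) ≈ 1.735, f(5) ≈ 1.792, f(16/3) ≈ 1.846.
Sum = Δx · [f(11/3) + f(4) + f(13/3) + ...].
Sum ≈ 3.399.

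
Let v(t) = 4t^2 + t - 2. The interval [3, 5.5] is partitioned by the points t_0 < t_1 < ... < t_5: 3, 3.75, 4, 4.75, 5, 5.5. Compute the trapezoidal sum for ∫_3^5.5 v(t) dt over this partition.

Subinterval widths: 0.75, 0.25, 0.75, 0.25, 0.5.
v(3) = 37, v(3.75) = 58, v(4) = 66, v(4.75) = 93, v(5) = 103, v(5.5) = 124.5.
On each subinterval the trapezoid contributes (Δt_i/2)·[v(t_{i-1}) + v(t_i)].
Sum = 192.125.

192.125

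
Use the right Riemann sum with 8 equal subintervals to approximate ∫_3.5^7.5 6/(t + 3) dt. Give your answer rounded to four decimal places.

2.7913

Δt = (7.5 − 3.5)/8 = 0.5.
Right endpoints: 4, 4.5, 5, 5.5, 6, 6.5, 7, 7.5.
f(4) = 6/7, f(4.5) = 0.8, f(5) = 0.75, f(5.5) = 12/17, f(6) = 2/3, f(6.5) = 12/19, f(7) = 0.6, f(7.5) = 4/7.
Sum = Δt · [f(4) + f(4.5) + f(5) + ...].
Sum ≈ 2.7913.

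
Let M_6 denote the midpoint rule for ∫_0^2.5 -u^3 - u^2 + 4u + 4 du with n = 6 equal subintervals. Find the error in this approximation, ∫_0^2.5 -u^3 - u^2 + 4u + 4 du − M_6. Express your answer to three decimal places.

Exact integral: ∫_0^2.5 f(u) du ≈ 7.52604.
M_6 ≈ 7.69784.
Error ≈ 7.52604 − 7.69784 ≈ -0.172.

-0.172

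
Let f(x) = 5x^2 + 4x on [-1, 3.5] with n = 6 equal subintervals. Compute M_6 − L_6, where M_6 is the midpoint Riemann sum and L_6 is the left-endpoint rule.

M_6 = 94.5703125.
L_6 = 69.890625.
M_6 − L_6 = 24.6796875.

24.6796875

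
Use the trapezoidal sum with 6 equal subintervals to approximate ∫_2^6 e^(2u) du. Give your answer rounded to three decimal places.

93059.343

Δu = (6 − 2)/6 = 2/3.
f(2) ≈ 54.598, f(8/3) ≈ 207.127, f(10/3) ≈ 785.772, f(4) ≈ 2980.958, f(14/3) ≈ 11308.765, f(16/3) ≈ 42901.697, f(6) ≈ 162754.791.
T_6 = (Δu/2)·[f(u_0) + 2f(u_1) + ... + 2f(u_{5}) + f(u_6)].
Sum ≈ 93059.343.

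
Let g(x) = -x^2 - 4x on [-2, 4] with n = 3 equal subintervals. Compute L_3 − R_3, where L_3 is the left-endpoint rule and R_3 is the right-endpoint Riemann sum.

L_3 = -16.
R_3 = -88.
L_3 − R_3 = 72.

72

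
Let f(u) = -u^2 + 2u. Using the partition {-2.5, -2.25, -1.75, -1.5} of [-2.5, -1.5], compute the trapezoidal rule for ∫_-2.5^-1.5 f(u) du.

-8.109375

Subinterval widths: 0.25, 0.5, 0.25.
f(-2.5) = -11.25, f(-2.25) = -9.5625, f(-1.75) = -6.5625, f(-1.5) = -5.25.
On each subinterval the trapezoid contributes (Δu_i/2)·[f(u_{i-1}) + f(u_i)].
Sum = -8.109375.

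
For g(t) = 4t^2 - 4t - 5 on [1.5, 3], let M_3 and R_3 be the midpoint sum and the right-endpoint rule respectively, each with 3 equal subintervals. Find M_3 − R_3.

M_3 = 10.375.
R_3 = 16.
M_3 − R_3 = -5.625.

-5.625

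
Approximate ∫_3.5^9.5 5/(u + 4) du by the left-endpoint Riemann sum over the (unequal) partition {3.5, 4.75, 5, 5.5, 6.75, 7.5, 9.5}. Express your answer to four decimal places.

Subinterval widths: 1.25, 0.25, 0.5, 1.25, 0.75, 2.
Left endpoints: 3.5, 4.75, 5, 5.5, 6.75, 7.5.
f(3.5) = 2/3, f(4.75) = 4/7, f(5) = 5/9, f(5.5) = 10/19, f(6.75) = 20/43, f(7.5) = 10/23.
Sum = Σ Δu_i · f(u_i).
Sum ≈ 3.1303.

3.1303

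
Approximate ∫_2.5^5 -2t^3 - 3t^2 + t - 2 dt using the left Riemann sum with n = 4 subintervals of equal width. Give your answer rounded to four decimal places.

-316.9629

Δt = (5 − 2.5)/4 = 0.625.
Left endpoints: 2.5, 3.125, 3.75, 4.375.
f(2.5) = -49.5, f(3.125) = -89.20703125, f(3.75) = -145.90625, f(4.375) = -222.52734375.
Sum = Δt · [f(2.5) + f(3.125) + f(3.75) + f(4.375)].
Sum ≈ -316.9629.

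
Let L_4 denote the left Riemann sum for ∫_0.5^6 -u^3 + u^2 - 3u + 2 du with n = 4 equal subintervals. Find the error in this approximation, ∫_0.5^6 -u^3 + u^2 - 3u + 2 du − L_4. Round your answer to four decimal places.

Exact integral: ∫_0.5^6 f(u) du ≈ -294.651042.
L_4 ≈ -174.635742.
Error ≈ -294.651042 − (-174.635742) ≈ -120.0153.

-120.0153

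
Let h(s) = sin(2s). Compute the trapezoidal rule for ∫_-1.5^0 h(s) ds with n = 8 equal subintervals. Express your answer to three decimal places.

Δs = (0 − (-1.5))/8 = 0.1875.
h(-1.5) ≈ -0.141, h(-1.3125) ≈ -0.494, h(-1.125) ≈ -0.778, h(-0.9375) ≈ -0.954, h(-0.75) ≈ -0.997, h(-0.5625) ≈ -0.902, h(-0.375) ≈ -0.682, h(-0.1875) ≈ -0.366, h(0) ≈ 0.000.
T_8 = (Δs/2)·[h(s_0) + 2h(s_1) + ... + 2h(s_{7}) + h(s_8)].
Sum ≈ -0.983.

-0.983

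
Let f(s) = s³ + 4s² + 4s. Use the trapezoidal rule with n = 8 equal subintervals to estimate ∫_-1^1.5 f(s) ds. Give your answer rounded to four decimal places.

9.5422

Δs = (1.5 − (-1))/8 = 0.3125.
f(-1) = -1, f(-0.6875) = -4851/4096, f(-0.375) = -507/512, f(-0.0625) = -961/4096, f(0.25) = 1.265625, f(0.5625) = 15129/4096, f(0.875) = 3703/512, f(1.1875) = 49419/4096, f(1.5) = 18.375.
T_8 = (Δs/2)·[f(s_0) + 2f(s_1) + ... + 2f(s_{7}) + f(s_8)].
Sum ≈ 9.5422.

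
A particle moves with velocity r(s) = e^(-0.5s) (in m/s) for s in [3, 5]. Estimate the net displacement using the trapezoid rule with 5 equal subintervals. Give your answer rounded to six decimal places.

Δs = (5 − 3)/5 = 0.4.
r(3) ≈ 0.223130, r(3.4) ≈ 0.182684, r(3.8) ≈ 0.149569, r(4.2) ≈ 0.122456, r(4.6) ≈ 0.100259, r(5) ≈ 0.082085.
T_5 = (Δs/2)·[r(s_0) + 2r(s_1) + ... + 2r(s_{4}) + r(s_5)].
Sum ≈ 0.283030.

0.283030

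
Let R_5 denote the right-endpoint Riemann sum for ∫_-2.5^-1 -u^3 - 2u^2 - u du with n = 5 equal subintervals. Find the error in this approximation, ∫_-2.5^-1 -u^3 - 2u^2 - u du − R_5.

Exact integral: ∫_-2.5^-1 f(u) du = 2.390625.
R_5 = 1.62.
Error = 2.390625 − 1.62 = 0.770625.

0.770625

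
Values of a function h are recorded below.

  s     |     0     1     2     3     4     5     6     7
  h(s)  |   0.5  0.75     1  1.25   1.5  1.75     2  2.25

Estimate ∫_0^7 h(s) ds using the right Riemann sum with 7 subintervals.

10.5

Δs = 1.
Sum = 1·[0.75 + 1 + 1.25 + 1.5 + 1.75 + 2 + 2.25] = 10.5.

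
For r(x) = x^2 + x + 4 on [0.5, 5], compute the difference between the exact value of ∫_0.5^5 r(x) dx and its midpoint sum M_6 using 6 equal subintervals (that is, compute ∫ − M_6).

Exact integral: ∫_0.5^5 r(x) dx = 72.
M_6 = 71.7890625.
Error = 72 − 71.7890625 = 0.2109375.

0.2109375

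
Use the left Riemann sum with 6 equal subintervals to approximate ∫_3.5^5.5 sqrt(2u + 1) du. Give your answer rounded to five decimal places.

6.20739

Δu = (5.5 − 3.5)/6 = 1/3.
Left endpoints: 3.5, 23/6, 25/6, 4.5, 29/6, 31/6.
f(3.5) ≈ 2.82843, f(23/6) ≈ 2.94392, f(25/6) ≈ 3.05505, f(4.5) ≈ 3.16228, f(29/6) ≈ 3.26599, f(31/6) ≈ 3.36650.
Sum = Δu · [f(3.5) + f(23/6) + f(25/6) + ...].
Sum ≈ 6.20739.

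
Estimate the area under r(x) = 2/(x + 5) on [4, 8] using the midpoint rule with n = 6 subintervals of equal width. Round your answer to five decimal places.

Δx = (8 − 4)/6 = 2/3.
Midpoints: 13/3, 5, 17/3, 19/3, 7, 23/3.
r(13/3) = 3/14, r(5) = 0.2, r(17/3) = 0.1875, r(19/3) = 3/17, r(7) = 1/6, r(23/3) = 3/19.
Sum = Δx · [r(13/3) + r(5) + r(17/3) + ...].
Sum ≈ 0.73521.

0.73521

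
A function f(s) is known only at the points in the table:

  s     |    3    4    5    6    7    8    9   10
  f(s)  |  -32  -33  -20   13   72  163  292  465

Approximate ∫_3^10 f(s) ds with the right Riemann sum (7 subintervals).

952

Δs = 1.
Sum = 1·[(-33) + (-20) + 13 + 72 + 163 + 292 + 465] = 952.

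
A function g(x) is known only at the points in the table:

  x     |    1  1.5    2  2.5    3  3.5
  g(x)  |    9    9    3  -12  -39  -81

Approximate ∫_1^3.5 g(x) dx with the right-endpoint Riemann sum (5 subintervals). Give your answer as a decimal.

Δx = 0.5.
Sum = 0.5·[9 + 3 + (-12) + (-39) + (-81)] = -60.

-60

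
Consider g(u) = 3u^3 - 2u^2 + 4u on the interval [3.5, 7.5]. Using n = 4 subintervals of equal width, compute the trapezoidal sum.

2127.5

Δu = (7.5 − 3.5)/4 = 1.
g(3.5) = 118.125, g(4.5) = 250.875, g(5.5) = 460.625, g(6.5) = 765.375, g(7.5) = 1183.125.
T_4 = (Δu/2)·[g(u_0) + 2g(u_1) + 2g(u_2) + 2g(u_3) + g(u_4)].
Sum = 2127.5.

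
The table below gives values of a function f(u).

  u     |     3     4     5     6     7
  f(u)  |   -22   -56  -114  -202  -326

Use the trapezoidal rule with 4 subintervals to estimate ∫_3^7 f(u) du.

-546

Δu = 1.
T_4 = (1/2)·[(-22) + 2·(-56) + 2·(-114) + 2·(-202) + (-326)] = -546.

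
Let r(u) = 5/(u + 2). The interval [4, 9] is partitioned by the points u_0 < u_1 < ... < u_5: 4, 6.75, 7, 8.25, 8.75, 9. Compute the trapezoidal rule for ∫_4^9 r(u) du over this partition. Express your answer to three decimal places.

3.078

Subinterval widths: 2.75, 0.25, 1.25, 0.5, 0.25.
r(4) = 5/6, r(6.75) = 4/7, r(7) = 5/9, r(8.25) = 20/41, r(8.75) = 20/43, r(9) = 5/11.
On each subinterval the trapezoid contributes (Δu_i/2)·[r(u_{i-1}) + r(u_i)].
Sum ≈ 3.078.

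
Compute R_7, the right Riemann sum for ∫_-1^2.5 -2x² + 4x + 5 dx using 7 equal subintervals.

17.5

Δx = (2.5 − (-1))/7 = 0.5.
Right endpoints: -0.5, 0, 0.5, 1, 1.5, 2, 2.5.
f(-0.5) = 2.5, f(0) = 5, f(0.5) = 6.5, f(1) = 7, f(1.5) = 6.5, f(2) = 5, f(2.5) = 2.5.
Sum = Δx · [f(-0.5) + f(0) + f(0.5) + ...].
Sum = 17.5.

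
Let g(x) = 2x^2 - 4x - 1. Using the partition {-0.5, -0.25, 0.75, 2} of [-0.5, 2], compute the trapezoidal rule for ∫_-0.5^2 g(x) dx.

-3.59375

Subinterval widths: 0.25, 1, 1.25.
g(-0.5) = 1.5, g(-0.25) = 0.125, g(0.75) = -2.875, g(2) = -1.
On each subinterval the trapezoid contributes (Δx_i/2)·[g(x_{i-1}) + g(x_i)].
Sum = -3.59375.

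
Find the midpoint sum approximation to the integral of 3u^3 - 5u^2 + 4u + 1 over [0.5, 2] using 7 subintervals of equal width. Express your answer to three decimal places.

7.792

Δu = (2 − 0.5)/7 = 3/14.
Midpoints: 17/28, 23/28, 29/28, 1.25, 41/28, 47/28, 53/28.
f(17/28) = 49543/21952, f(23/28) = 56521/21952, f(29/28) = 68323/21952, f(1.25) = 4.046875, f(41/28) = 121951/21952, f(47/28) = 171553/21952, f(53/28) = 241531/21952.
Sum = Δu · [f(17/28) + f(23/28) + f(29/28) + ...].
Sum ≈ 7.792.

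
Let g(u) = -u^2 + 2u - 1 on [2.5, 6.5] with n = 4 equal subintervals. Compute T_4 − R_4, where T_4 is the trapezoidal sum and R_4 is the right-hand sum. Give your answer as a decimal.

14

T_4 = -55.
R_4 = -69.
T_4 − R_4 = 14.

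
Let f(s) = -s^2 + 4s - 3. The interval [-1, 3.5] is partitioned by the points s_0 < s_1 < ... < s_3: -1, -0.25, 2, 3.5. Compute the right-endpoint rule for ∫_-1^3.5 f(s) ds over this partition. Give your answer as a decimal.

Subinterval widths: 0.75, 2.25, 1.5.
Right endpoints: -0.25, 2, 3.5.
f(-0.25) = -4.0625, f(2) = 1, f(3.5) = -1.25.
Sum = Σ Δs_i · f(s_i).
Sum = -2.671875.

-2.671875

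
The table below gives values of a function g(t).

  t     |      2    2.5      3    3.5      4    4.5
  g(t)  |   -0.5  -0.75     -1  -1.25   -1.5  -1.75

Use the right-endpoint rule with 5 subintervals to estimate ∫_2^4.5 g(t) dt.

Δt = 0.5.
Sum = 0.5·[(-0.75) + (-1) + (-1.25) + (-1.5) + (-1.75)] = -3.125.

-3.125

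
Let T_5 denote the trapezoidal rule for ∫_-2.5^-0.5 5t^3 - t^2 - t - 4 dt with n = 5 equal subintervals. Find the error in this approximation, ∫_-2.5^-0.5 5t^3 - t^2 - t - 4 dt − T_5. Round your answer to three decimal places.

Exact integral: ∫_-2.5^-0.5 f(t) dt ≈ -58.91667.
T_5 = -60.17.
Error ≈ -58.91667 − (-60.17) ≈ 1.253.

1.253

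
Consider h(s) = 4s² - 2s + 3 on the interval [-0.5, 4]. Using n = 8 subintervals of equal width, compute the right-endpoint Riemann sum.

Δs = (4 − (-0.5))/8 = 0.5625.
Right endpoints: 0.0625, 0.625, 1.1875, 1.75, 2.3125, 2.875, 3.4375, 4.
h(0.0625) = 2.890625, h(0.625) = 3.3125, h(1.1875) = 6.265625, h(1.75) = 11.75, h(2.3125) = 19.765625, h(2.875) = 30.3125, h(3.4375) = 43.390625, h(4) = 59.
Sum = Δs · [h(0.0625) + h(0.625) + h(1.1875) + ...].
Sum = 99.38671875.

99.38671875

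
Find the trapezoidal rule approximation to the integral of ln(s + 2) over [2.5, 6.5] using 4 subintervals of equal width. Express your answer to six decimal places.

Δs = (6.5 − 2.5)/4 = 1.
f(2.5) ≈ 1.504077, f(3.5) ≈ 1.704748, f(4.5) ≈ 1.871802, f(5.5) ≈ 2.014903, f(6.5) ≈ 2.140066.
T_4 = (Δs/2)·[f(s_0) + 2f(s_1) + 2f(s_2) + 2f(s_3) + f(s_4)].
Sum ≈ 7.413525.

7.413525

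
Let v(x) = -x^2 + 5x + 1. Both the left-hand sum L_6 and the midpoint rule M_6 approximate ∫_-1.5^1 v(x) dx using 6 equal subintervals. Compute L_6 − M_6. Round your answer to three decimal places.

-2.973

L_6 ≈ -5.02025.
M_6 ≈ -2.04716.
L_6 − M_6 ≈ -2.973.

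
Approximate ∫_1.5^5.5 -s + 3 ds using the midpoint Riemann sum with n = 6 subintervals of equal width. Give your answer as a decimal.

Δs = (5.5 − 1.5)/6 = 2/3.
Midpoints: 11/6, 2.5, 19/6, 23/6, 4.5, 31/6.
f(11/6) = 7/6, f(2.5) = 0.5, f(19/6) = -1/6, f(23/6) = -5/6, f(4.5) = -1.5, f(31/6) = -13/6.
Sum = Δs · [f(11/6) + f(2.5) + f(19/6) + ...].
Sum = -2.

-2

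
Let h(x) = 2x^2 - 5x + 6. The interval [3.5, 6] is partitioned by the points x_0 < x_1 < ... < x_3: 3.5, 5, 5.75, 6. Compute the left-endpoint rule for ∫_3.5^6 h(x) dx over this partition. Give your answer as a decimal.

Subinterval widths: 1.5, 0.75, 0.25.
Left endpoints: 3.5, 5, 5.75.
h(3.5) = 13, h(5) = 31, h(5.75) = 43.375.
Sum = Σ Δx_i · h(x_i).
Sum = 53.59375.

53.59375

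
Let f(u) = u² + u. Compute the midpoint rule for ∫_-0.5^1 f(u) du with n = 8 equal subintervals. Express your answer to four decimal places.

Δu = (1 − (-0.5))/8 = 0.1875.
Midpoints: -0.40625, -0.21875, -0.03125, 0.15625, 0.34375, 0.53125, 0.71875, 0.90625.
f(-0.40625) = -247/1024, f(-0.21875) = -175/1024, f(-0.03125) = -31/1024, f(0.15625) = 185/1024, f(0.34375) = 473/1024, f(0.53125) = 833/1024, f(0.71875) = 1265/1024, f(0.90625) = 1769/1024.
Sum = Δu · [f(-0.40625) + f(-0.21875) + f(-0.03125) + ...].
Sum ≈ 0.7456.

0.7456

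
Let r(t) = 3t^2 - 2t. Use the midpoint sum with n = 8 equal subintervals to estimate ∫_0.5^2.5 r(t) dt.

Δt = (2.5 − 0.5)/8 = 0.25.
Midpoints: 0.625, 0.875, 1.125, 1.375, 1.625, 1.875, 2.125, 2.375.
r(0.625) = -0.078125, r(0.875) = 0.546875, r(1.125) = 1.546875, r(1.375) = 2.921875, r(1.625) = 4.671875, r(1.875) = 6.796875, r(2.125) = 9.296875, r(2.375) = 12.171875.
Sum = Δt · [r(0.625) + r(0.875) + r(1.125) + ...].
Sum = 9.46875.

9.46875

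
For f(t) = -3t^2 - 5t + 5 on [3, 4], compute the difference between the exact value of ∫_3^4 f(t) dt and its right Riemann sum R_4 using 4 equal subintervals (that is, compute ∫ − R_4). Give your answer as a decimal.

3.28125

Exact integral: ∫_3^4 f(t) dt = -49.5.
R_4 = -52.78125.
Error = -49.5 − (-52.78125) = 3.28125.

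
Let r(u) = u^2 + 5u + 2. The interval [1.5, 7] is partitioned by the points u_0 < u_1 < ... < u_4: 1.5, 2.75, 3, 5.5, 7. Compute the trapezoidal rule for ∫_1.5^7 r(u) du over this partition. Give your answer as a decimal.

244.578125

Subinterval widths: 1.25, 0.25, 2.5, 1.5.
r(1.5) = 11.75, r(2.75) = 23.3125, r(3) = 26, r(5.5) = 59.75, r(7) = 86.
On each subinterval the trapezoid contributes (Δu_i/2)·[r(u_{i-1}) + r(u_i)].
Sum = 244.578125.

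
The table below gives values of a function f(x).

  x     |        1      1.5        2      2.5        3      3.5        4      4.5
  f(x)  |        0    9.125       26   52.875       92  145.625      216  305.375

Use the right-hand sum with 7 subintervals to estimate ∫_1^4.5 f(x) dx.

Δx = 0.5.
Sum = 0.5·[9.125 + 26 + 52.875 + 92 + 145.625 + 216 + 305.375] = 423.5.

423.5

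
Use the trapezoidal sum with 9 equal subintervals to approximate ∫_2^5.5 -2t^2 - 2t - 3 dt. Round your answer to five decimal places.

Δt = (5.5 − 2)/9 = 7/18.
f(2) = -15, f(43/18) = -3109/162, f(25/9) = -1943/81, f(19/6) = -529/18, f(32/9) = -2867/81, f(71/18) = -6805/162, f(13/3) = -443/9, f(85/18) = -9241/162, f(46/9) = -5303/81, f(5.5) = -74.5.
T_9 = (Δt/2)·[f(t_0) + 2f(t_1) + ... + 2f(t_{8}) + f(t_9)].
Sum ≈ -142.50977.

-142.50977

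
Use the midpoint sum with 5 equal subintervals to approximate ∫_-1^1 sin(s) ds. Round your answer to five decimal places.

Δs = (1 − (-1))/5 = 0.4.
Midpoints: -0.8, -0.4, 0, 0.4, 0.8.
f(-0.8) ≈ -0.71736, f(-0.4) ≈ -0.38942, f(0) ≈ 0.00000, f(0.4) ≈ 0.38942, f(0.8) ≈ 0.71736.
Sum = Δs · [f(-0.8) + f(-0.4) + f(0) + f(0.4) + f(0.8)].
Sum ≈ 0.00000.

0.00000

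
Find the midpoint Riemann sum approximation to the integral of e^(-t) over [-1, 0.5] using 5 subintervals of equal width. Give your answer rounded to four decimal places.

2.1039

Δt = (0.5 − (-1))/5 = 0.3.
Midpoints: -0.85, -0.55, -0.25, 0.05, 0.35.
f(-0.85) ≈ 2.3396, f(-0.55) ≈ 1.7333, f(-0.25) ≈ 1.2840, f(0.05) ≈ 0.9512, f(0.35) ≈ 0.7047.
Sum = Δt · [f(-0.85) + f(-0.55) + f(-0.25) + f(0.05) + f(0.35)].
Sum ≈ 2.1039.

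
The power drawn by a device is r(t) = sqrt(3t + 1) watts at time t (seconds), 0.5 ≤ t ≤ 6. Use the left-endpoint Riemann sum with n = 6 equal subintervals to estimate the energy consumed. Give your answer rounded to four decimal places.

Δt = (6 − 0.5)/6 = 11/12.
Left endpoints: 0.5, 17/12, 7/3, 3.25, 25/6, 61/12.
r(0.5) ≈ 1.5811, r(17/12) ≈ 2.2913, r(7/3) ≈ 2.8284, r(3.25) ≈ 3.2787, r(25/6) ≈ 3.6742, r(61/12) ≈ 4.0311.
Sum = Δt · [r(0.5) + r(17/12) + r(7/3) + ...].
Sum ≈ 16.2112.

16.2112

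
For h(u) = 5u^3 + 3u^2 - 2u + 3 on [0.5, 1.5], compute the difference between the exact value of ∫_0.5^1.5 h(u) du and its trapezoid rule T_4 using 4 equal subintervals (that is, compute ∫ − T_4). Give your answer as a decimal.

-0.1875

Exact integral: ∫_0.5^1.5 h(u) du = 10.5.
T_4 = 10.6875.
Error = 10.5 − 10.6875 = -0.1875.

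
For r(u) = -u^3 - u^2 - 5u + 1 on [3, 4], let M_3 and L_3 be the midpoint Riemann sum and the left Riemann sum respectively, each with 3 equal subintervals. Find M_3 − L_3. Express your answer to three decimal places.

-7.847

M_3 ≈ -72.47685.
L_3 ≈ -64.62963.
M_3 − L_3 ≈ -7.847.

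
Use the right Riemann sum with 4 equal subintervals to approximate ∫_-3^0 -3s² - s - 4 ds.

Δs = (0 − (-3))/4 = 0.75.
Right endpoints: -2.25, -1.5, -0.75, 0.
f(-2.25) = -16.9375, f(-1.5) = -9.25, f(-0.75) = -4.9375, f(0) = -4.
Sum = Δs · [f(-2.25) + f(-1.5) + f(-0.75) + f(0)].
Sum = -26.34375.

-26.34375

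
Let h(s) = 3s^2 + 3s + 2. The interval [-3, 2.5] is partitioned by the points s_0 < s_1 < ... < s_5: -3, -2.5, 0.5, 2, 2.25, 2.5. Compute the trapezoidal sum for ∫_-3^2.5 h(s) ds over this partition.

Subinterval widths: 0.5, 3, 1.5, 0.25, 0.25.
h(-3) = 20, h(-2.5) = 13.25, h(0.5) = 4.25, h(2) = 20, h(2.25) = 23.9375, h(2.5) = 28.25.
On each subinterval the trapezoid contributes (Δs_i/2)·[h(s_{i-1}) + h(s_i)].
Sum = 64.765625.

64.765625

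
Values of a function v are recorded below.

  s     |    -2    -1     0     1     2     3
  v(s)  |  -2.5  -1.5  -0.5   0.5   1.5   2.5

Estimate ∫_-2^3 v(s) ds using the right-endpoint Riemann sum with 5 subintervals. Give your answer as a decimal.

Δs = 1.
Sum = 1·[(-1.5) + (-0.5) + 0.5 + 1.5 + 2.5] = 2.5.

2.5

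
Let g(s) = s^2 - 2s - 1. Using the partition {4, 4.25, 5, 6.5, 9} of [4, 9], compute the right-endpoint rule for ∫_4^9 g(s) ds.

210.015625

Subinterval widths: 0.25, 0.75, 1.5, 2.5.
Right endpoints: 4.25, 5, 6.5, 9.
g(4.25) = 8.5625, g(5) = 14, g(6.5) = 28.25, g(9) = 62.
Sum = Σ Δs_i · g(s_i).
Sum = 210.015625.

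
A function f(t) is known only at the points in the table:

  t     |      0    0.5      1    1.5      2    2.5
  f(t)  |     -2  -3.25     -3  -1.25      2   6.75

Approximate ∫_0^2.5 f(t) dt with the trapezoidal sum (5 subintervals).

Δt = 0.5.
T_5 = (0.5/2)·[(-2) + 2·(-3.25) + 2·(-3) + 2·(-1.25) + 2·2 + 6.75] = -1.5625.

-1.5625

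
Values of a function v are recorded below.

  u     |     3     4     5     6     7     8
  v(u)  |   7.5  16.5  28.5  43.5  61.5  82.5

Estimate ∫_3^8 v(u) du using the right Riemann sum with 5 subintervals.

Δu = 1.
Sum = 1·[16.5 + 28.5 + 43.5 + 61.5 + 82.5] = 232.5.

232.5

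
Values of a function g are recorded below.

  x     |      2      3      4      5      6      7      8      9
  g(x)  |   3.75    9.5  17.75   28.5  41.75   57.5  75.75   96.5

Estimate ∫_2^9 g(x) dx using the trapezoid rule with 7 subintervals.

Δx = 1.
T_7 = (1/2)·[3.75 + 2·9.5 + 2·17.75 + 2·28.5 + 2·41.75 + 2·57.5 + 2·75.75 + 96.5] = 280.875.

280.875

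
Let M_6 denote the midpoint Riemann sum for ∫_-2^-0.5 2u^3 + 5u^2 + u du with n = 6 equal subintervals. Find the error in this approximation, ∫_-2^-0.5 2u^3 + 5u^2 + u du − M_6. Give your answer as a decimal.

-0.01953125

Exact integral: ∫_-2^-0.5 f(u) du = 3.28125.
M_6 = 3.30078125.
Error = 3.28125 − 3.30078125 = -0.01953125.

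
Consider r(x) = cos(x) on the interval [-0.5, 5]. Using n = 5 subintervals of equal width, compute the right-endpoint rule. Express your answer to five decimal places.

Δx = (5 − (-0.5))/5 = 1.1.
Right endpoints: 0.6, 1.7, 2.8, 3.9, 5.
r(0.6) ≈ 0.82534, r(1.7) ≈ -0.12884, r(2.8) ≈ -0.94222, r(3.9) ≈ -0.72593, r(5) ≈ 0.28366.
Sum = Δx · [r(0.6) + r(1.7) + r(2.8) + r(3.9) + r(5)].
Sum ≈ -0.75680.

-0.75680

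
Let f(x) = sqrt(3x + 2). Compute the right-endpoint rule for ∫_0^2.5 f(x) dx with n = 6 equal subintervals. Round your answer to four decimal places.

Δx = (2.5 − 0)/6 = 5/12.
Right endpoints: 5/12, 5/6, 1.25, 5/3, 25/12, 2.5.
f(5/12) ≈ 1.8028, f(5/6) ≈ 2.1213, f(1.25) ≈ 2.3979, f(5/3) ≈ 2.6458, f(25/12) ≈ 2.8723, f(2.5) ≈ 3.0822.
Sum = Δx · [f(5/12) + f(5/6) + f(1.25) + ...].
Sum ≈ 6.2176.

6.2176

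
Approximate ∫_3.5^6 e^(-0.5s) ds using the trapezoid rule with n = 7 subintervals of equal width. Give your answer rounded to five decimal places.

Δs = (6 − 3.5)/7 = 5/14.
f(3.5) ≈ 0.17377, f(27/7) ≈ 0.14536, f(59/14) ≈ 0.12158, f(32/7) ≈ 0.10170, f(69/14) ≈ 0.08507, f(37/7) ≈ 0.07116, f(79/14) ≈ 0.05952, f(6) ≈ 0.04979.
T_7 = (Δs/2)·[f(s_0) + 2f(s_1) + ... + 2f(s_{6}) + f(s_7)].
Sum ≈ 0.24863.

0.24863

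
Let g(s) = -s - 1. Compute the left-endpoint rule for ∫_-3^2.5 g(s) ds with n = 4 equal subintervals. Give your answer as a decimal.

Δs = (2.5 − (-3))/4 = 1.375.
Left endpoints: -3, -1.625, -0.25, 1.125.
g(-3) = 2, g(-1.625) = 0.625, g(-0.25) = -0.75, g(1.125) = -2.125.
Sum = Δs · [g(-3) + g(-1.625) + g(-0.25) + g(1.125)].
Sum = -0.34375.

-0.34375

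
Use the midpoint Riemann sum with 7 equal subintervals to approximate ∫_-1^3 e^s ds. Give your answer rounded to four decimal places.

19.4519

Δs = (3 − (-1))/7 = 4/7.
Midpoints: -5/7, -1/7, 3/7, 1, 11/7, 15/7, 19/7.
f(-5/7) ≈ 0.4895, f(-1/7) ≈ 0.8669, f(3/7) ≈ 1.5351, f(1) ≈ 2.7183, f(11/7) ≈ 4.8135, f(15/7) ≈ 8.5238, f(19/7) ≈ 15.0938.
Sum = Δs · [f(-5/7) + f(-1/7) + f(3/7) + ...].
Sum ≈ 19.4519.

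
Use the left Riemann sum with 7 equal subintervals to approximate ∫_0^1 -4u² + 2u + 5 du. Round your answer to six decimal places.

4.795918

Δu = (1 − 0)/7 = 1/7.
Left endpoints: 0, 1/7, 2/7, 3/7, 4/7, 5/7, 6/7.
f(0) = 5, f(1/7) = 255/49, f(2/7) = 257/49, f(3/7) = 251/49, f(4/7) = 237/49, f(5/7) = 215/49, f(6/7) = 185/49.
Sum = Δu · [f(0) + f(1/7) + f(2/7) + ...].
Sum ≈ 4.795918.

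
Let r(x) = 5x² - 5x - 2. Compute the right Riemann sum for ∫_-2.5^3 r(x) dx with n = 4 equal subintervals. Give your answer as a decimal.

Δx = (3 − (-2.5))/4 = 1.375.
Right endpoints: -1.125, 0.25, 1.625, 3.
r(-1.125) = 9.953125, r(0.25) = -2.9375, r(1.625) = 3.078125, r(3) = 28.
Sum = Δx · [r(-1.125) + r(0.25) + r(1.625) + r(3)].
Sum = 52.37890625.

52.37890625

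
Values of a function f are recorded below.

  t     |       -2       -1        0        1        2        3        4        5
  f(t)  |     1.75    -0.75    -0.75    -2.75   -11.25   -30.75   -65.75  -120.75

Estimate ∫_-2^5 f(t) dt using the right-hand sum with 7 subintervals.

-232.75

Δt = 1.
Sum = 1·[(-0.75) + (-0.75) + (-2.75) + (-11.25) + (-30.75) + (-65.75) + (-120.75)] = -232.75.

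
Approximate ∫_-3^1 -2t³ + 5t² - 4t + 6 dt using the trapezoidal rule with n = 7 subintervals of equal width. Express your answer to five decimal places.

Δt = (1 − (-3))/7 = 4/7.
f(-3) = 117, f(-17/7) = 25331/343, f(-13/7) = 14915/343, f(-9/7) = 8115/343, f(-5/7) = 4163/343, f(-1/7) = 2291/343, f(3/7) = 1731/343, f(1) = 5.
T_7 = (Δt/2)·[f(t_0) + 2f(t_1) + ... + 2f(t_{6}) + f(t_7)].
Sum ≈ 129.06122.

129.06122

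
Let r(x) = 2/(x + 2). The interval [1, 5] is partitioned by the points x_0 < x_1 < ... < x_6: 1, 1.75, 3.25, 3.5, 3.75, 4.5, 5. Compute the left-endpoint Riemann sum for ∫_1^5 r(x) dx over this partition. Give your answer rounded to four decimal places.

1.9009

Subinterval widths: 0.75, 1.5, 0.25, 0.25, 0.75, 0.5.
Left endpoints: 1, 1.75, 3.25, 3.5, 3.75, 4.5.
r(1) = 2/3, r(1.75) = 8/15, r(3.25) = 8/21, r(3.5) = 4/11, r(3.75) = 8/23, r(4.5) = 4/13.
Sum = Σ Δx_i · r(x_i).
Sum ≈ 1.9009.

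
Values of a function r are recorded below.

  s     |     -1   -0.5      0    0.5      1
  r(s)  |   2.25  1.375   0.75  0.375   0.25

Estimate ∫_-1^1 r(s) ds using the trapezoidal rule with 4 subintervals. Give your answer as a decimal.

1.875

Δs = 0.5.
T_4 = (0.5/2)·[2.25 + 2·1.375 + 2·0.75 + 2·0.375 + 0.25] = 1.875.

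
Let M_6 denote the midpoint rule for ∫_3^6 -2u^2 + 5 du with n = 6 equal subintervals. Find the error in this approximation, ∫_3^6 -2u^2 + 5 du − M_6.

Exact integral: ∫_3^6 f(u) du = -111.
M_6 = -110.875.
Error = -111 − (-110.875) = -0.125.

-0.125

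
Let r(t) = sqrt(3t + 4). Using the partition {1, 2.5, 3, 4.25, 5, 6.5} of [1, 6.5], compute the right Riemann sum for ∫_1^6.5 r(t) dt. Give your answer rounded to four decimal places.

22.5461

Subinterval widths: 1.5, 0.5, 1.25, 0.75, 1.5.
Right endpoints: 2.5, 3, 4.25, 5, 6.5.
r(2.5) ≈ 3.3912, r(3) ≈ 3.6056, r(4.25) ≈ 4.0927, r(5) ≈ 4.3589, r(6.5) ≈ 4.8477.
Sum = Σ Δt_i · r(t_i).
Sum ≈ 22.5461.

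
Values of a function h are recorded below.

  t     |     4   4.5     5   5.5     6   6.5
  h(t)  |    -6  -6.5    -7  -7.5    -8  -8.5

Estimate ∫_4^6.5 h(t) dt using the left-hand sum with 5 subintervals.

Δt = 0.5.
Sum = 0.5·[(-6) + (-6.5) + (-7) + (-7.5) + (-8)] = -17.5.

-17.5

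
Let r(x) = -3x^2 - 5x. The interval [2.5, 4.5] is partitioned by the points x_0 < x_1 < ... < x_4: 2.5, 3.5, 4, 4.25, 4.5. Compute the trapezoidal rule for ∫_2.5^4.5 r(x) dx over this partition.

-111.078125

Subinterval widths: 1, 0.5, 0.25, 0.25.
r(2.5) = -31.25, r(3.5) = -54.25, r(4) = -68, r(4.25) = -75.4375, r(4.5) = -83.25.
On each subinterval the trapezoid contributes (Δx_i/2)·[r(x_{i-1}) + r(x_i)].
Sum = -111.078125.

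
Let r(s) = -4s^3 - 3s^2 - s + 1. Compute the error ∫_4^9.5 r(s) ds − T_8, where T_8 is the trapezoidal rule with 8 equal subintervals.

36.39453125

Exact integral: ∫_4^9.5 r(s) ds = -8714.0625.
T_8 = -8750.45703125.
Error = -8714.0625 − (-8750.45703125) = 36.39453125.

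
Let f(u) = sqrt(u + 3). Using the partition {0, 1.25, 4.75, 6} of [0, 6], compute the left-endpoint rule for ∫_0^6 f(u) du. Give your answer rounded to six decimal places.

12.860351

Subinterval widths: 1.25, 3.5, 1.25.
Left endpoints: 0, 1.25, 4.75.
f(0) ≈ 1.732051, f(1.25) ≈ 2.061553, f(4.75) ≈ 2.783882.
Sum = Σ Δu_i · f(u_i).
Sum ≈ 12.860351.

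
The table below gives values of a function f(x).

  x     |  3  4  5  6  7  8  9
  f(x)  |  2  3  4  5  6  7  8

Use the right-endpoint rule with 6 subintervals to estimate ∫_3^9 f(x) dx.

Δx = 1.
Sum = 1·[3 + 4 + 5 + 6 + 7 + 8] = 33.

33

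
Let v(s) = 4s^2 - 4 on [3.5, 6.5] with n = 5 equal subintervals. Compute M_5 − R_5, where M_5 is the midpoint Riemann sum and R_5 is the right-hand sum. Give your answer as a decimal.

M_5 = 296.64.
R_5 = 333.72.
M_5 − R_5 = -37.08.

-37.08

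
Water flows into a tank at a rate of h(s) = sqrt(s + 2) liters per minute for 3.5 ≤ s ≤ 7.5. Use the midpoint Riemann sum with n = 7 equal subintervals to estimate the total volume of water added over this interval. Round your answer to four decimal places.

10.9222

Δs = (7.5 − 3.5)/7 = 4/7.
Midpoints: 53/14, 61/14, 69/14, 5.5, 85/14, 93/14, 101/14.
h(53/14) ≈ 2.4054, h(61/14) ≈ 2.5213, h(69/14) ≈ 2.6322, h(5.5) ≈ 2.7386, h(85/14) ≈ 2.8410, h(93/14) ≈ 2.9399, h(101/14) ≈ 3.0355.
Sum = Δs · [h(53/14) + h(61/14) + h(69/14) + ...].
Sum ≈ 10.9222.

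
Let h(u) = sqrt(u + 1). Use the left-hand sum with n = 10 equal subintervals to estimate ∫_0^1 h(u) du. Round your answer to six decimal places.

Δu = (1 − 0)/10 = 0.1.
Left endpoints: 0, 0.1, 0.2, 0.3, 0.4, 0.5, 0.6, 0.7, 0.8, 0.9.
h(0) ≈ 1.000000, h(0.1) ≈ 1.048809, h(0.2) ≈ 1.095445, h(0.3) ≈ 1.140175, h(0.4) ≈ 1.183216, h(0.5) ≈ 1.224745, h(0.6) ≈ 1.264911, h(0.7) ≈ 1.303840, h(0.8) ≈ 1.341641, h(0.9) ≈ 1.378405.
Sum = Δu · [h(0) + h(0.1) + h(0.2) + ...].
Sum ≈ 1.198119.

1.198119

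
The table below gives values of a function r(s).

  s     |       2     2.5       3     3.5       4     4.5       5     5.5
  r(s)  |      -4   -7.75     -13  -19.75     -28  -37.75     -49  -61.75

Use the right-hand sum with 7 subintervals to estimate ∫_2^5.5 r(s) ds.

-108.5

Δs = 0.5.
Sum = 0.5·[(-7.75) + (-13) + (-19.75) + (-28) + (-37.75) + (-49) + (-61.75)] = -108.5.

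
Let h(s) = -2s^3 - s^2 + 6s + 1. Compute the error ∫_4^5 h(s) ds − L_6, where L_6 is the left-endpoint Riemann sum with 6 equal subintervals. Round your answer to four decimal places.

-10.2870

Exact integral: ∫_4^5 h(s) ds ≈ -176.833333.
L_6 ≈ -166.546296.
Error ≈ -176.833333 − (-166.546296) ≈ -10.2870.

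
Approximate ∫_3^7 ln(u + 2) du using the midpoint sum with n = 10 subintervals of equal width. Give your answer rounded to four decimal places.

7.7284

Δu = (7 − 3)/10 = 0.4.
Midpoints: 3.2, 3.6, 4, 4.4, 4.8, 5.2, 5.6, 6, 6.4, 6.8.
f(3.2) ≈ 1.6487, f(3.6) ≈ 1.7228, f(4) ≈ 1.7918, f(4.4) ≈ 1.8563, f(4.8) ≈ 1.9169, f(5.2) ≈ 1.9741, f(5.6) ≈ 2.0281, f(6) ≈ 2.0794, f(6.4) ≈ 2.1282, f(6.8) ≈ 2.1748.
Sum = Δu · [f(3.2) + f(3.6) + f(4) + ...].
Sum ≈ 7.7284.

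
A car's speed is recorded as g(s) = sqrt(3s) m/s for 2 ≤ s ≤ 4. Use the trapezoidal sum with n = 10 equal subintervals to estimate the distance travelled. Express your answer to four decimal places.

5.9710

Δs = (4 − 2)/10 = 0.2.
g(2) ≈ 2.4495, g(2.2) ≈ 2.5690, g(2.4) ≈ 2.6833, g(2.6) ≈ 2.7928, g(2.8) ≈ 2.8983, g(3) ≈ 3.0000, g(3.2) ≈ 3.0984, g(3.4) ≈ 3.1937, g(3.6) ≈ 3.2863, g(3.8) ≈ 3.3764, g(4) ≈ 3.4641.
T_10 = (Δs/2)·[g(s_0) + 2g(s_1) + ... + 2g(s_{9}) + g(s_10)].
Sum ≈ 5.9710.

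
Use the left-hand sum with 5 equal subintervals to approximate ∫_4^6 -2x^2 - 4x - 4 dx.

Δx = (6 − 4)/5 = 0.4.
Left endpoints: 4, 4.4, 4.8, 5.2, 5.6.
f(4) = -52, f(4.4) = -60.32, f(4.8) = -69.28, f(5.2) = -78.88, f(5.6) = -89.12.
Sum = Δx · [f(4) + f(4.4) + f(4.8) + f(5.2) + f(5.6)].
Sum = -139.84.

-139.84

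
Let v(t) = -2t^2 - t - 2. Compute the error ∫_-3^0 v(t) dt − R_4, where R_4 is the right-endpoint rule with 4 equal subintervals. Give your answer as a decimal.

Exact integral: ∫_-3^0 v(t) dt = -19.5.
R_4 = -14.4375.
Error = -19.5 − (-14.4375) = -5.0625.

-5.0625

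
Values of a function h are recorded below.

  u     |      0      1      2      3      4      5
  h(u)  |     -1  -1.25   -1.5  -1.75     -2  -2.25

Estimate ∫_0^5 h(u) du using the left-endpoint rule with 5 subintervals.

Δu = 1.
Sum = 1·[(-1) + (-1.25) + (-1.5) + (-1.75) + (-2)] = -7.5.

-7.5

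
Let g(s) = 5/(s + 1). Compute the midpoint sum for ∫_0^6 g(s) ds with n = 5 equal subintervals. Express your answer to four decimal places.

Δs = (6 − 0)/5 = 1.2.
Midpoints: 0.6, 1.8, 3, 4.2, 5.4.
g(0.6) = 3.125, g(1.8) = 25/14, g(3) = 1.25, g(4.2) = 25/26, g(5.4) = 0.78125.
Sum = Δs · [g(0.6) + g(1.8) + g(3) + g(4.2) + g(5.4)].
Sum ≈ 9.4842.

9.4842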